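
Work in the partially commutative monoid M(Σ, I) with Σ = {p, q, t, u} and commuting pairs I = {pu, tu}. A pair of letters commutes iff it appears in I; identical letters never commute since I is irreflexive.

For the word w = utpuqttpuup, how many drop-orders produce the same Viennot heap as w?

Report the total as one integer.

90

#0=u has no predecessor
#1=t has no predecessor
#2=p depends on [1:t]
#3=u depends on [0:u]
#4=q depends on [2:p, 3:u]
#5=t depends on [4:q]
#6=t depends on [5:t]
#7=p depends on [6:t]
#8=u depends on [4:q]
#9=u depends on [8:u]
#10=p depends on [7:p]
sources: [0:u, 1:t]
N(rest) = Σ N(rest − s) over sources s of rest; N(one piece) = 1:
  size 1 → [9]=1  [10]=1
  size 2 → [7,10]=1  [8,9]=1  [9,10]=2
  size 3 → [6,7,10]=1  [7,9,10]=3  [8,9,10]=3
  size 4 → [5,6,7,10]=1  [6,7,9,10]=4  [7,8,9,10]=6
  size 5 → [5,6,7,9,10]=5  [6,7,8,9,10]=10
  size 6 → [5,6,7,8,9,10]=15
  size 7 → [4,5,6,7,8,9,10]=15
  size 8 → [2,4,5,6,7,8,9,10]=15  [3,4,5,6,7,8,9,10]=15
  size 9 → [0,3,4,5,6,7,8,9,10]=15  [1,2,4,5,6,7,8,9,10]=15  [2,3,4,5,6,7,8,9,10]=30
  first=0(u) contributes 45
  first=1(t) contributes 45
|[w]| = 90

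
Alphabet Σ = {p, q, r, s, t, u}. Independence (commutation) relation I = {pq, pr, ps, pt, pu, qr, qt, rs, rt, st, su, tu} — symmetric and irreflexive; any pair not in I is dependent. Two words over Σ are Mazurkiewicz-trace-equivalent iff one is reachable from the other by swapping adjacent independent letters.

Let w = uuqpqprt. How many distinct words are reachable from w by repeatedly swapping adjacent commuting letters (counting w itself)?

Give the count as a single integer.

piece 0:u — minimal
piece 1:u rests on {0:u}
piece 2:q rests on {1:u}
piece 3:p — minimal
piece 4:q rests on {2:q}
piece 5:p rests on {3:p}
piece 6:r rests on {1:u}
piece 7:t — minimal
minimal pieces: {0:u, 3:p, 7:t}
ways to finish when only these pieces remain (= sum over removing one remaining piece with nothing left below it):
  1 left: {4}→1  {5}→1  {6}→1  {7}→1
  2 left: {2,4}→1  {3,5}→1  {4,5}→2  {4,6}→2  {4,7}→2  {5,6}→2  {5,7}→2  {6,7}→2
  3 left: {2,4,5}→3  {2,4,6}→3  {2,4,7}→3  {3,4,5}→3  {3,5,6}→3  {3,5,7}→3  {4,5,6}→6  {4,5,7}→6  {4,6,7}→6  {5,6,7}→6
  4 left: {1,2,4,6}→3  {2,3,4,5}→6  {2,4,5,6}→12  {2,4,5,7}→12  {2,4,6,7}→12  {3,4,5,6}→12  {3,4,5,7}→12  {3,5,6,7}→12  {4,5,6,7}→24
  5 left: {0,1,2,4,6}→3  {1,2,4,5,6}→15  {1,2,4,6,7}→15  {2,3,4,5,6}→30  {2,3,4,5,7}→30  {2,4,5,6,7}→60  {3,4,5,6,7}→60
  6 left: {0,1,2,4,5,6}→18  {0,1,2,4,6,7}→18  {1,2,3,4,5,6}→45  {1,2,4,5,6,7}→90  {2,3,4,5,6,7}→180
  placing 0:u first → 315 extensions
  placing 3:p first → 126 extensions
  placing 7:t first → 63 extensions
total linear extensions = 504

504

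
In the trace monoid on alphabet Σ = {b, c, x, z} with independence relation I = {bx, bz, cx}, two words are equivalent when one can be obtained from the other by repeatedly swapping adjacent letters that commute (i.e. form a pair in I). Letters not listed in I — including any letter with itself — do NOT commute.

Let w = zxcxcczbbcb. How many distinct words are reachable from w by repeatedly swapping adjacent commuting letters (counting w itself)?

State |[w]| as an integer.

0(z) covers ∅
1(x) covers 0:z
2(c) covers 0:z
3(x) covers 1:x
4(c) covers 2:c
5(c) covers 4:c
6(z) covers 3:x, 5:c
7(b) covers 5:c
8(b) covers 7:b
9(c) covers 6:z, 8:b
10(b) covers 9:c
floor of heap: 0:z
completions by unplaced set U, small U first (add the entries for U minus each lowest piece of U):
  |U|=1: {10}:1
  |U|=2: {9,10}:1
  |U|=3: {6,9,10}:1  {8,9,10}:1
  |U|=4: {3,6,9,10}:1  {6,8,9,10}:2  {7,8,9,10}:1
  |U|=5: {1,3,6,9,10}:1  {3,6,8,9,10}:3  {6,7,8,9,10}:3
  |U|=6: {1,3,6,8,9,10}:4  {3,6,7,8,9,10}:6  {5,6,7,8,9,10}:3
  |U|=7: {1,3,6,7,8,9,10}:10  {3,5,6,7,8,9,10}:9  {4,5,6,7,8,9,10}:3
  |U|=8: {1,3,5,6,7,8,9,10}:19  {2,4,5,6,7,8,9,10}:3  {3,4,5,6,7,8,9,10}:12
  |U|=9: {1,3,4,5,6,7,8,9,10}:31  {2,3,4,5,6,7,8,9,10}:15
  start at 0(z): 46

46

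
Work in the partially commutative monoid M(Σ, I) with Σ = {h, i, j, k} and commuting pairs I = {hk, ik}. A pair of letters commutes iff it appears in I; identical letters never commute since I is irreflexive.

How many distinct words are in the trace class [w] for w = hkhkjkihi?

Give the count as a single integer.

0(h) covers ∅
1(k) covers ∅
2(h) covers 0:h
3(k) covers 1:k
4(j) covers 2:h, 3:k
5(k) covers 4:j
6(i) covers 4:j
7(h) covers 6:i
8(i) covers 7:h
floor of heap: 0:h, 1:k
completions by unplaced set U, small U first (add the entries for U minus each lowest piece of U):
  |U|=1: {5}:1  {8}:1
  |U|=2: {5,8}:2  {7,8}:1
  |U|=3: {5,7,8}:3  {6,7,8}:1
  |U|=4: {5,6,7,8}:4
  |U|=5: {4,5,6,7,8}:4
  |U|=6: {2,4,5,6,7,8}:4  {3,4,5,6,7,8}:4
  |U|=7: {0,2,4,5,6,7,8}:4  {1,3,4,5,6,7,8}:4  {2,3,4,5,6,7,8}:8
  start at 0(h): 12
  start at 1(k): 12
sum over floor = 24

24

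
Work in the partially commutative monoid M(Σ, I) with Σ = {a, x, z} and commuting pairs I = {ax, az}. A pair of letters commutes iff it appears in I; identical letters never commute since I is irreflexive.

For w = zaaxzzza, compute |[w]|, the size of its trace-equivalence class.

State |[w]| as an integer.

56

drop 0:z onto floor
drop 1:a onto floor
drop 2:a onto {1:a}
drop 3:x onto {0:z}
drop 4:z onto {3:x}
drop 5:z onto {4:z}
drop 6:z onto {5:z}
drop 7:a onto {2:a}
ground layer = {0:z, 1:a}
drop-orders for the pieces not yet dropped (sum over which currently-grounded one goes next):
  1 to go: {6} 1  {7} 1
  2 to go: {2,7} 1  {5,6} 1  {6,7} 2
  3 to go: {1,2,7} 1  {2,6,7} 3  {4,5,6} 1  {5,6,7} 3
  4 to go: {1,2,6,7} 4  {2,5,6,7} 6  {3,4,5,6} 1  {4,5,6,7} 4
  5 to go: {0,3,4,5,6} 1  {1,2,5,6,7} 10  {2,4,5,6,7} 10  {3,4,5,6,7} 5
  6 to go: {0,3,4,5,6,7} 6  {1,2,4,5,6,7} 20  {2,3,4,5,6,7} 15
  if 0:z drops first: 35 orders
  if 1:a drops first: 21 orders
heap linearizations: 56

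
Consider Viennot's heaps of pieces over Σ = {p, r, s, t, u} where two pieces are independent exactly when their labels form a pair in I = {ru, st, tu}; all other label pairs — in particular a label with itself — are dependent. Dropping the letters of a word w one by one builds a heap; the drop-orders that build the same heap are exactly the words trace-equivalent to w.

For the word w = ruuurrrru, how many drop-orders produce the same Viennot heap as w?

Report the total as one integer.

#0=r has no predecessor
#1=u has no predecessor
#2=u depends on [1:u]
#3=u depends on [2:u]
#4=r depends on [0:r]
#5=r depends on [4:r]
#6=r depends on [5:r]
#7=r depends on [6:r]
#8=u depends on [3:u]
sources: [0:r, 1:u]
N(rest) = Σ N(rest − s) over sources s of rest; N(one piece) = 1:
  size 1 → [7]=1  [8]=1
  size 2 → [3,8]=1  [6,7]=1  [7,8]=2
  size 3 → [2,3,8]=1  [3,7,8]=3  [5,6,7]=1  [6,7,8]=3
  size 4 → [1,2,3,8]=1  [2,3,7,8]=4  [3,6,7,8]=6  [4,5,6,7]=1  [5,6,7,8]=4
  size 5 → [0,4,5,6,7]=1  [1,2,3,7,8]=5  [2,3,6,7,8]=10  [3,5,6,7,8]=10  [4,5,6,7,8]=5
  size 6 → [0,4,5,6,7,8]=6  [1,2,3,6,7,8]=15  [2,3,5,6,7,8]=20  [3,4,5,6,7,8]=15
  size 7 → [0,3,4,5,6,7,8]=21  [1,2,3,5,6,7,8]=35  [2,3,4,5,6,7,8]=35
  first=0(r) contributes 70
  first=1(u) contributes 56
|[w]| = 126

126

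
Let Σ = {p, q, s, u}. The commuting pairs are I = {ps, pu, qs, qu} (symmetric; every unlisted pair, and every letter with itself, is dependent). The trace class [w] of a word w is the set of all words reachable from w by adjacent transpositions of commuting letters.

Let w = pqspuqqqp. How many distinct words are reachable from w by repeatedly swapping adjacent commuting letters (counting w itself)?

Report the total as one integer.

36

#0=p has no predecessor
#1=q depends on [0:p]
#2=s has no predecessor
#3=p depends on [1:q]
#4=u depends on [2:s]
#5=q depends on [3:p]
#6=q depends on [5:q]
#7=q depends on [6:q]
#8=p depends on [7:q]
sources: [0:p, 2:s]
N(rest) = Σ N(rest − s) over sources s of rest; N(one piece) = 1:
  size 1 → [4]=1  [8]=1
  size 2 → [2,4]=1  [4,8]=2  [7,8]=1
  size 3 → [2,4,8]=3  [4,7,8]=3  [6,7,8]=1
  size 4 → [2,4,7,8]=6  [4,6,7,8]=4  [5,6,7,8]=1
  size 5 → [2,4,6,7,8]=10  [3,5,6,7,8]=1  [4,5,6,7,8]=5
  size 6 → [1,3,5,6,7,8]=1  [2,4,5,6,7,8]=15  [3,4,5,6,7,8]=6
  size 7 → [0,1,3,5,6,7,8]=1  [1,3,4,5,6,7,8]=7  [2,3,4,5,6,7,8]=21
  first=0(p) contributes 28
  first=2(s) contributes 8
|[w]| = 36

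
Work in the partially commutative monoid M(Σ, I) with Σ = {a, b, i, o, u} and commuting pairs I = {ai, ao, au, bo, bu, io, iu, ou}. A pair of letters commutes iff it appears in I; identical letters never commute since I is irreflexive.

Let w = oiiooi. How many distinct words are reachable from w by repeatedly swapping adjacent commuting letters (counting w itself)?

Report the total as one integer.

20

piece 0:o — minimal
piece 1:i — minimal
piece 2:i rests on {1:i}
piece 3:o rests on {0:o}
piece 4:o rests on {3:o}
piece 5:i rests on {2:i}
minimal pieces: {0:o, 1:i}
ways to finish when only these pieces remain (= sum over removing one remaining piece with nothing left below it):
  1 left: {4}→1  {5}→1
  2 left: {2,5}→1  {3,4}→1  {4,5}→2
  3 left: {0,3,4}→1  {1,2,5}→1  {2,4,5}→3  {3,4,5}→3
  4 left: {0,3,4,5}→4  {1,2,4,5}→4  {2,3,4,5}→6
  placing 0:o first → 10 extensions
  placing 1:i first → 10 extensions
total linear extensions = 20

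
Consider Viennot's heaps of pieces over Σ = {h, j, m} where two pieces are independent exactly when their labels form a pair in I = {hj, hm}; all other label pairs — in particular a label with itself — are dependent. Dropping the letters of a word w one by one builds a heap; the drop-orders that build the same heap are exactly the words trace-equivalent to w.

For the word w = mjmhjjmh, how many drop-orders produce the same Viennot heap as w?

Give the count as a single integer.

0(m) covers ∅
1(j) covers 0:m
2(m) covers 1:j
3(h) covers ∅
4(j) covers 2:m
5(j) covers 4:j
6(m) covers 5:j
7(h) covers 3:h
floor of heap: 0:m, 3:h
completions by unplaced set U, small U first (add the entries for U minus each lowest piece of U):
  |U|=1: {6}:1  {7}:1
  |U|=2: {3,7}:1  {5,6}:1  {6,7}:2
  |U|=3: {3,6,7}:3  {4,5,6}:1  {5,6,7}:3
  |U|=4: {2,4,5,6}:1  {3,5,6,7}:6  {4,5,6,7}:4
  |U|=5: {1,2,4,5,6}:1  {2,4,5,6,7}:5  {3,4,5,6,7}:10
  |U|=6: {0,1,2,4,5,6}:1  {1,2,4,5,6,7}:6  {2,3,4,5,6,7}:15
  start at 0(m): 21
  start at 3(h): 7
sum over floor = 28

28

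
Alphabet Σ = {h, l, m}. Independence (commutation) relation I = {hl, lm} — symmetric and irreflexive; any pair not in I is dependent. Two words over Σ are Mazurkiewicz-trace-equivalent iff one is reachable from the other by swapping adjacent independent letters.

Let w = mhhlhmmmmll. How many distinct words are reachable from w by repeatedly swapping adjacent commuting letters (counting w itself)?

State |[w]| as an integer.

drop 0:m onto floor
drop 1:h onto {0:m}
drop 2:h onto {1:h}
drop 3:l onto floor
drop 4:h onto {2:h}
drop 5:m onto {4:h}
drop 6:m onto {5:m}
drop 7:m onto {6:m}
drop 8:m onto {7:m}
drop 9:l onto {3:l}
drop 10:l onto {9:l}
ground layer = {0:m, 3:l}
drop-orders for the pieces not yet dropped (sum over which currently-grounded one goes next):
  1 to go: {8} 1  {10} 1
  2 to go: {7,8} 1  {8,10} 2  {9,10} 1
  3 to go: {3,9,10} 1  {6,7,8} 1  {7,8,10} 3  {8,9,10} 3
  4 to go: {3,8,9,10} 4  {5,6,7,8} 1  {6,7,8,10} 4  {7,8,9,10} 6
  5 to go: {3,7,8,9,10} 10  {4,5,6,7,8} 1  {5,6,7,8,10} 5  {6,7,8,9,10} 10
  6 to go: {2,4,5,6,7,8} 1  {3,6,7,8,9,10} 20  {4,5,6,7,8,10} 6  {5,6,7,8,9,10} 15
  7 to go: {1,2,4,5,6,7,8} 1  {2,4,5,6,7,8,10} 7  {3,5,6,7,8,9,10} 35  {4,5,6,7,8,9,10} 21
  8 to go: {0,1,2,4,5,6,7,8} 1  {1,2,4,5,6,7,8,10} 8  {2,4,5,6,7,8,9,10} 28  {3,4,5,6,7,8,9,10} 56
  9 to go: {0,1,2,4,5,6,7,8,10} 9  {1,2,4,5,6,7,8,9,10} 36  {2,3,4,5,6,7,8,9,10} 84
  if 0:m drops first: 120 orders
  if 3:l drops first: 45 orders
heap linearizations: 165

165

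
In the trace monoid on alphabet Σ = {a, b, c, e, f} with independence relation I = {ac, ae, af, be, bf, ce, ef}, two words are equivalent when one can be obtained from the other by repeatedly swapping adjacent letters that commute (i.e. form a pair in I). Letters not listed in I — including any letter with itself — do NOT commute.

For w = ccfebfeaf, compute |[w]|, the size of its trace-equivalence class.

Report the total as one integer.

#0=c has no predecessor
#1=c depends on [0:c]
#2=f depends on [1:c]
#3=e has no predecessor
#4=b depends on [1:c]
#5=f depends on [2:f]
#6=e depends on [3:e]
#7=a depends on [4:b]
#8=f depends on [5:f]
sources: [0:c, 3:e]
N(rest) = Σ N(rest − s) over sources s of rest; N(one piece) = 1:
  size 1 → [6]=1  [7]=1  [8]=1
  size 2 → [3,6]=1  [4,7]=1  [5,8]=1  [6,7]=2  [6,8]=2  [7,8]=2
  size 3 → [2,5,8]=1  [3,6,7]=3  [3,6,8]=3  [4,6,7]=3  [4,7,8]=3  [5,6,8]=3  [5,7,8]=3  [6,7,8]=6
  size 4 → [2,5,6,8]=4  [2,5,7,8]=4  [3,4,6,7]=6  [3,5,6,8]=6  [3,6,7,8]=12  [4,5,7,8]=6  [4,6,7,8]=12  [5,6,7,8]=12
  size 5 → [2,3,5,6,8]=10  [2,4,5,7,8]=10  [2,5,6,7,8]=20  [3,4,6,7,8]=30  [3,5,6,7,8]=30  [4,5,6,7,8]=30
  size 6 → [1,2,4,5,7,8]=10  [2,3,5,6,7,8]=60  [2,4,5,6,7,8]=60  [3,4,5,6,7,8]=90
  size 7 → [0,1,2,4,5,7,8]=10  [1,2,4,5,6,7,8]=70  [2,3,4,5,6,7,8]=210
  first=0(c) contributes 280
  first=3(e) contributes 80
|[w]| = 360

360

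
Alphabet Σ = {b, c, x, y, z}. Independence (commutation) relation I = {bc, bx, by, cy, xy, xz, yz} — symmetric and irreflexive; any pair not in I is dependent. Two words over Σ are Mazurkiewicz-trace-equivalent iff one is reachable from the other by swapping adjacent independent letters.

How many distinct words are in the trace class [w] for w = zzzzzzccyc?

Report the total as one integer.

10

drop 0:z onto floor
drop 1:z onto {0:z}
drop 2:z onto {1:z}
drop 3:z onto {2:z}
drop 4:z onto {3:z}
drop 5:z onto {4:z}
drop 6:c onto {5:z}
drop 7:c onto {6:c}
drop 8:y onto floor
drop 9:c onto {7:c}
ground layer = {0:z, 8:y}
drop-orders for the pieces not yet dropped (sum over which currently-grounded one goes next):
  1 to go: {8} 1  {9} 1
  2 to go: {7,9} 1  {8,9} 2
  3 to go: {6,7,9} 1  {7,8,9} 3
  4 to go: {5,6,7,9} 1  {6,7,8,9} 4
  5 to go: {4,5,6,7,9} 1  {5,6,7,8,9} 5
  6 to go: {3,4,5,6,7,9} 1  {4,5,6,7,8,9} 6
  7 to go: {2,3,4,5,6,7,9} 1  {3,4,5,6,7,8,9} 7
  8 to go: {1,2,3,4,5,6,7,9} 1  {2,3,4,5,6,7,8,9} 8
  if 0:z drops first: 9 orders
  if 8:y drops first: 1 orders
heap linearizations: 10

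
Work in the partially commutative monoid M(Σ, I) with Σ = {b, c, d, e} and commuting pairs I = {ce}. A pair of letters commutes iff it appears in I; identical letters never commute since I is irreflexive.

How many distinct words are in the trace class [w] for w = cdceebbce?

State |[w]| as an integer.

drop 0:c onto floor
drop 1:d onto {0:c}
drop 2:c onto {1:d}
drop 3:e onto {1:d}
drop 4:e onto {3:e}
drop 5:b onto {2:c, 4:e}
drop 6:b onto {5:b}
drop 7:c onto {6:b}
drop 8:e onto {6:b}
ground layer = {0:c}
drop-orders for the pieces not yet dropped (sum over which currently-grounded one goes next):
  1 to go: {7} 1  {8} 1
  2 to go: {7,8} 2
  3 to go: {6,7,8} 2
  4 to go: {5,6,7,8} 2
  5 to go: {2,5,6,7,8} 2  {4,5,6,7,8} 2
  6 to go: {2,4,5,6,7,8} 4  {3,4,5,6,7,8} 2
  7 to go: {2,3,4,5,6,7,8} 6
  if 0:c drops first: 6 orders

6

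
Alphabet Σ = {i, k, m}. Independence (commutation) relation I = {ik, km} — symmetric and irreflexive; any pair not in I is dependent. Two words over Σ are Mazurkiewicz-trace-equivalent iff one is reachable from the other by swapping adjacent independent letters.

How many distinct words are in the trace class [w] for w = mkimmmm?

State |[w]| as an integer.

7

0(m) covers ∅
1(k) covers ∅
2(i) covers 0:m
3(m) covers 2:i
4(m) covers 3:m
5(m) covers 4:m
6(m) covers 5:m
floor of heap: 0:m, 1:k
completions by unplaced set U, small U first (add the entries for U minus each lowest piece of U):
  |U|=1: {1}:1  {6}:1
  |U|=2: {1,6}:2  {5,6}:1
  |U|=3: {1,5,6}:3  {4,5,6}:1
  |U|=4: {1,4,5,6}:4  {3,4,5,6}:1
  |U|=5: {1,3,4,5,6}:5  {2,3,4,5,6}:1
  start at 0(m): 6
  start at 1(k): 1
sum over floor = 7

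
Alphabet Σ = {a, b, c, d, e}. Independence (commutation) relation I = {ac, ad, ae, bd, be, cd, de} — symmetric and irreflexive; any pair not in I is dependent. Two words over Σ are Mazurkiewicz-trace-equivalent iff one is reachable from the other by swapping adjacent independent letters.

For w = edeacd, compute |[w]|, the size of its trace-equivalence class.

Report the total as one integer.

60

drop 0:e onto floor
drop 1:d onto floor
drop 2:e onto {0:e}
drop 3:a onto floor
drop 4:c onto {2:e}
drop 5:d onto {1:d}
ground layer = {0:e, 1:d, 3:a}
drop-orders for the pieces not yet dropped (sum over which currently-grounded one goes next):
  1 to go: {3} 1  {4} 1  {5} 1
  2 to go: {1,5} 1  {2,4} 1  {3,4} 2  {3,5} 2  {4,5} 2
  3 to go: {0,2,4} 1  {1,3,5} 3  {1,4,5} 3  {2,3,4} 3  {2,4,5} 3  {3,4,5} 6
  4 to go: {0,2,3,4} 4  {0,2,4,5} 4  {1,2,4,5} 6  {1,3,4,5} 12  {2,3,4,5} 12
  if 0:e drops first: 30 orders
  if 1:d drops first: 20 orders
  if 3:a drops first: 10 orders
heap linearizations: 60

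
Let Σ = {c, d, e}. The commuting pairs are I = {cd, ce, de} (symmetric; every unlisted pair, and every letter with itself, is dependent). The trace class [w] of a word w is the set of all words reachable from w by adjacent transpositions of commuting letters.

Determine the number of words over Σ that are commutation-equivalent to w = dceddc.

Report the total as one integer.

0(d) covers ∅
1(c) covers ∅
2(e) covers ∅
3(d) covers 0:d
4(d) covers 3:d
5(c) covers 1:c
floor of heap: 0:d, 1:c, 2:e
completions by unplaced set U, small U first (add the entries for U minus each lowest piece of U):
  |U|=1: {2}:1  {4}:1  {5}:1
  |U|=2: {1,5}:1  {2,4}:2  {2,5}:2  {3,4}:1  {4,5}:2
  |U|=3: {0,3,4}:1  {1,2,5}:3  {1,4,5}:3  {2,3,4}:3  {2,4,5}:6  {3,4,5}:3
  |U|=4: {0,2,3,4}:4  {0,3,4,5}:4  {1,2,4,5}:12  {1,3,4,5}:6  {2,3,4,5}:12
  start at 0(d): 30
  start at 1(c): 20
  start at 2(e): 10
sum over floor = 60

60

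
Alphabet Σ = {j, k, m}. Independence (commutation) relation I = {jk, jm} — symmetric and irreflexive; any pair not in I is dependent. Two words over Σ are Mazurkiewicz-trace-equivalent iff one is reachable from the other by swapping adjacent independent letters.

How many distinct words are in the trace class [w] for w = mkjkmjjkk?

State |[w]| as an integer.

drop 0:m onto floor
drop 1:k onto {0:m}
drop 2:j onto floor
drop 3:k onto {1:k}
drop 4:m onto {3:k}
drop 5:j onto {2:j}
drop 6:j onto {5:j}
drop 7:k onto {4:m}
drop 8:k onto {7:k}
ground layer = {0:m, 2:j}
drop-orders for the pieces not yet dropped (sum over which currently-grounded one goes next):
  1 to go: {6} 1  {8} 1
  2 to go: {5,6} 1  {6,8} 2  {7,8} 1
  3 to go: {2,5,6} 1  {4,7,8} 1  {5,6,8} 3  {6,7,8} 3
  4 to go: {2,5,6,8} 4  {3,4,7,8} 1  {4,6,7,8} 4  {5,6,7,8} 6
  5 to go: {1,3,4,7,8} 1  {2,5,6,7,8} 10  {3,4,6,7,8} 5  {4,5,6,7,8} 10
  6 to go: {0,1,3,4,7,8} 1  {1,3,4,6,7,8} 6  {2,4,5,6,7,8} 20  {3,4,5,6,7,8} 15
  7 to go: {0,1,3,4,6,7,8} 7  {1,3,4,5,6,7,8} 21  {2,3,4,5,6,7,8} 35
  if 0:m drops first: 56 orders
  if 2:j drops first: 28 orders
heap linearizations: 84

84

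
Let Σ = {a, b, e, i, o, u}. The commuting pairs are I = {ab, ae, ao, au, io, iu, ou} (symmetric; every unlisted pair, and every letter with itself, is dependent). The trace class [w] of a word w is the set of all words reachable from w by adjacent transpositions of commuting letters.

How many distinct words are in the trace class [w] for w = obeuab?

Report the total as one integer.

6

#0=o has no predecessor
#1=b depends on [0:o]
#2=e depends on [1:b]
#3=u depends on [2:e]
#4=a has no predecessor
#5=b depends on [3:u]
sources: [0:o, 4:a]
N(rest) = Σ N(rest − s) over sources s of rest; N(one piece) = 1:
  size 1 → [4]=1  [5]=1
  size 2 → [3,5]=1  [4,5]=2
  size 3 → [2,3,5]=1  [3,4,5]=3
  size 4 → [1,2,3,5]=1  [2,3,4,5]=4
  first=0(o) contributes 5
  first=4(a) contributes 1
|[w]| = 6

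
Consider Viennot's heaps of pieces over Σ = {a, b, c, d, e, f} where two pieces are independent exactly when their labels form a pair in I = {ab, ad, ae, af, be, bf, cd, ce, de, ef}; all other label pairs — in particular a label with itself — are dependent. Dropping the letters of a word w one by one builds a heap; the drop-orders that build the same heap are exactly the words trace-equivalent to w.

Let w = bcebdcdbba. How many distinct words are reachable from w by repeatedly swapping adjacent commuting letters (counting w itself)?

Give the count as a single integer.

drop 0:b onto floor
drop 1:c onto {0:b}
drop 2:e onto floor
drop 3:b onto {1:c}
drop 4:d onto {3:b}
drop 5:c onto {3:b}
drop 6:d onto {4:d}
drop 7:b onto {5:c, 6:d}
drop 8:b onto {7:b}
drop 9:a onto {5:c}
ground layer = {0:b, 2:e}
drop-orders for the pieces not yet dropped (sum over which currently-grounded one goes next):
  1 to go: {2} 1  {8} 1  {9} 1
  2 to go: {2,8} 2  {2,9} 2  {7,8} 1  {8,9} 2
  3 to go: {2,7,8} 3  {2,8,9} 6  {6,7,8} 1  {7,8,9} 3
  4 to go: {2,6,7,8} 4  {2,7,8,9} 12  {4,6,7,8} 1  {5,7,8,9} 3  {6,7,8,9} 4
  5 to go: {2,4,6,7,8} 5  {2,5,7,8,9} 15  {2,6,7,8,9} 20  {4,6,7,8,9} 5  {5,6,7,8,9} 7
  6 to go: {2,4,6,7,8,9} 30  {2,5,6,7,8,9} 42  {4,5,6,7,8,9} 12
  7 to go: {2,4,5,6,7,8,9} 84  {3,4,5,6,7,8,9} 12
  8 to go: {1,3,4,5,6,7,8,9} 12  {2,3,4,5,6,7,8,9} 96
  if 0:b drops first: 108 orders
  if 2:e drops first: 12 orders
heap linearizations: 120

120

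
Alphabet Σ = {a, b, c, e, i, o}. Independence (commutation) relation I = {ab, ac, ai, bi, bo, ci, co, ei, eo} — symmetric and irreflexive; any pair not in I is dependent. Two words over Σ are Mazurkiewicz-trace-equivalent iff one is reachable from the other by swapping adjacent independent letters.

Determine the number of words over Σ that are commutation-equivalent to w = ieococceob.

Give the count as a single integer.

210

0(i) covers ∅
1(e) covers ∅
2(o) covers 0:i
3(c) covers 1:e
4(o) covers 2:o
5(c) covers 3:c
6(c) covers 5:c
7(e) covers 6:c
8(o) covers 4:o
9(b) covers 7:e
floor of heap: 0:i, 1:e
completions by unplaced set U, small U first (add the entries for U minus each lowest piece of U):
  |U|=1: {8}:1  {9}:1
  |U|=2: {4,8}:1  {7,9}:1  {8,9}:2
  |U|=3: {2,4,8}:1  {4,8,9}:3  {6,7,9}:1  {7,8,9}:3
  |U|=4: {0,2,4,8}:1  {2,4,8,9}:4  {4,7,8,9}:6  {5,6,7,9}:1  {6,7,8,9}:4
  |U|=5: {0,2,4,8,9}:5  {2,4,7,8,9}:10  {3,5,6,7,9}:1  {4,6,7,8,9}:10  {5,6,7,8,9}:5
  |U|=6: {0,2,4,7,8,9}:15  {1,3,5,6,7,9}:1  {2,4,6,7,8,9}:20  {3,5,6,7,8,9}:6  {4,5,6,7,8,9}:15
  |U|=7: {0,2,4,6,7,8,9}:35  {1,3,5,6,7,8,9}:7  {2,4,5,6,7,8,9}:35  {3,4,5,6,7,8,9}:21
  |U|=8: {0,2,4,5,6,7,8,9}:70  {1,3,4,5,6,7,8,9}:28  {2,3,4,5,6,7,8,9}:56
  start at 0(i): 84
  start at 1(e): 126
sum over floor = 210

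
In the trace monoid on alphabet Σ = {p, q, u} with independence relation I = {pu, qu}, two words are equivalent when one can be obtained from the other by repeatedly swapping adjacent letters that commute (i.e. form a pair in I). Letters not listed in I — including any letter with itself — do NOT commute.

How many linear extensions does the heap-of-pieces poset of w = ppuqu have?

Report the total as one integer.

10

0(p) covers ∅
1(p) covers 0:p
2(u) covers ∅
3(q) covers 1:p
4(u) covers 2:u
floor of heap: 0:p, 2:u
completions by unplaced set U, small U first (add the entries for U minus each lowest piece of U):
  |U|=1: {3}:1  {4}:1
  |U|=2: {1,3}:1  {2,4}:1  {3,4}:2
  |U|=3: {0,1,3}:1  {1,3,4}:3  {2,3,4}:3
  start at 0(p): 6
  start at 2(u): 4
sum over floor = 10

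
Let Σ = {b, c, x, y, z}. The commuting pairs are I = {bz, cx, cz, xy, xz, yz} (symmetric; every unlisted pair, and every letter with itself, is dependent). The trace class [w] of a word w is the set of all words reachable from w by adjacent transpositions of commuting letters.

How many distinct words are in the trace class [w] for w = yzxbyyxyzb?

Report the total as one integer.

drop 0:y onto floor
drop 1:z onto floor
drop 2:x onto floor
drop 3:b onto {0:y, 2:x}
drop 4:y onto {3:b}
drop 5:y onto {4:y}
drop 6:x onto {3:b}
drop 7:y onto {5:y}
drop 8:z onto {1:z}
drop 9:b onto {6:x, 7:y}
ground layer = {0:y, 1:z, 2:x}
drop-orders for the pieces not yet dropped (sum over which currently-grounded one goes next):
  1 to go: {8} 1  {9} 1
  2 to go: {1,8} 1  {6,9} 1  {7,9} 1  {8,9} 2
  3 to go: {1,8,9} 3  {5,7,9} 1  {6,7,9} 2  {6,8,9} 3  {7,8,9} 3
  4 to go: {1,6,8,9} 6  {1,7,8,9} 6  {4,5,7,9} 1  {5,6,7,9} 3  {5,7,8,9} 4  {6,7,8,9} 8
  5 to go: {1,5,7,8,9} 10  {1,6,7,8,9} 20  {4,5,6,7,9} 4  {4,5,7,8,9} 5  {5,6,7,8,9} 15
  6 to go: {1,4,5,7,8,9} 15  {1,5,6,7,8,9} 45  {3,4,5,6,7,9} 4  {4,5,6,7,8,9} 24
  7 to go: {0,3,4,5,6,7,9} 4  {1,4,5,6,7,8,9} 84  {2,3,4,5,6,7,9} 4  {3,4,5,6,7,8,9} 28
  8 to go: {0,2,3,4,5,6,7,9} 8  {0,3,4,5,6,7,8,9} 32  {1,3,4,5,6,7,8,9} 112  {2,3,4,5,6,7,8,9} 32
  if 0:y drops first: 144 orders
  if 1:z drops first: 72 orders
  if 2:x drops first: 144 orders
heap linearizations: 360

360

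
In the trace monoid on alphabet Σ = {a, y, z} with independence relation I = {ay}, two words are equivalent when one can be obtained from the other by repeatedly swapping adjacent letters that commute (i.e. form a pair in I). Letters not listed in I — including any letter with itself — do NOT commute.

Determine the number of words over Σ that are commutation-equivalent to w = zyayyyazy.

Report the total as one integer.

drop 0:z onto floor
drop 1:y onto {0:z}
drop 2:a onto {0:z}
drop 3:y onto {1:y}
drop 4:y onto {3:y}
drop 5:y onto {4:y}
drop 6:a onto {2:a}
drop 7:z onto {5:y, 6:a}
drop 8:y onto {7:z}
ground layer = {0:z}
drop-orders for the pieces not yet dropped (sum over which currently-grounded one goes next):
  1 to go: {8} 1
  2 to go: {7,8} 1
  3 to go: {5,7,8} 1  {6,7,8} 1
  4 to go: {2,6,7,8} 1  {4,5,7,8} 1  {5,6,7,8} 2
  5 to go: {2,5,6,7,8} 3  {3,4,5,7,8} 1  {4,5,6,7,8} 3
  6 to go: {1,3,4,5,7,8} 1  {2,4,5,6,7,8} 6  {3,4,5,6,7,8} 4
  7 to go: {1,3,4,5,6,7,8} 5  {2,3,4,5,6,7,8} 10
  if 0:z drops first: 15 orders

15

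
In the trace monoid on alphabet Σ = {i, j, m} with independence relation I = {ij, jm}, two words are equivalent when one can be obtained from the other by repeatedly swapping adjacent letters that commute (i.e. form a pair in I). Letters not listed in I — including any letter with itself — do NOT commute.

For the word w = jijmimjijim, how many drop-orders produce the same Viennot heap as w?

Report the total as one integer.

#0=j has no predecessor
#1=i has no predecessor
#2=j depends on [0:j]
#3=m depends on [1:i]
#4=i depends on [3:m]
#5=m depends on [4:i]
#6=j depends on [2:j]
#7=i depends on [5:m]
#8=j depends on [6:j]
#9=i depends on [7:i]
#10=m depends on [9:i]
sources: [0:j, 1:i]
N(rest) = Σ N(rest − s) over sources s of rest; N(one piece) = 1:
  size 1 → [8]=1  [10]=1
  size 2 → [6,8]=1  [8,10]=2  [9,10]=1
  size 3 → [2,6,8]=1  [6,8,10]=3  [7,9,10]=1  [8,9,10]=3
  size 4 → [0,2,6,8]=1  [2,6,8,10]=4  [5,7,9,10]=1  [6,8,9,10]=6  [7,8,9,10]=4
  size 5 → [0,2,6,8,10]=5  [2,6,8,9,10]=10  [4,5,7,9,10]=1  [5,7,8,9,10]=5  [6,7,8,9,10]=10
  size 6 → [0,2,6,8,9,10]=15  [2,6,7,8,9,10]=20  [3,4,5,7,9,10]=1  [4,5,7,8,9,10]=6  [5,6,7,8,9,10]=15
  size 7 → [0,2,6,7,8,9,10]=35  [1,3,4,5,7,9,10]=1  [2,5,6,7,8,9,10]=35  [3,4,5,7,8,9,10]=7  [4,5,6,7,8,9,10]=21
  size 8 → [0,2,5,6,7,8,9,10]=70  [1,3,4,5,7,8,9,10]=8  [2,4,5,6,7,8,9,10]=56  [3,4,5,6,7,8,9,10]=28
  size 9 → [0,2,4,5,6,7,8,9,10]=126  [1,3,4,5,6,7,8,9,10]=36  [2,3,4,5,6,7,8,9,10]=84
  first=0(j) contributes 120
  first=1(i) contributes 210
|[w]| = 330

330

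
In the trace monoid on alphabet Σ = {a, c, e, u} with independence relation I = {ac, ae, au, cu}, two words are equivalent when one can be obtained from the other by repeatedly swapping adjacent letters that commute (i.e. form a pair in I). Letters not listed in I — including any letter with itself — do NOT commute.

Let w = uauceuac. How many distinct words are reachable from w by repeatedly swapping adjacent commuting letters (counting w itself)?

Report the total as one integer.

168

#0=u has no predecessor
#1=a has no predecessor
#2=u depends on [0:u]
#3=c has no predecessor
#4=e depends on [2:u, 3:c]
#5=u depends on [4:e]
#6=a depends on [1:a]
#7=c depends on [4:e]
sources: [0:u, 1:a, 3:c]
N(rest) = Σ N(rest − s) over sources s of rest; N(one piece) = 1:
  size 1 → [5]=1  [6]=1  [7]=1
  size 2 → [1,6]=1  [5,6]=2  [5,7]=2  [6,7]=2
  size 3 → [1,5,6]=3  [1,6,7]=3  [4,5,7]=2  [5,6,7]=6
  size 4 → [1,5,6,7]=12  [2,4,5,7]=2  [3,4,5,7]=2  [4,5,6,7]=8
  size 5 → [0,2,4,5,7]=2  [1,4,5,6,7]=20  [2,3,4,5,7]=4  [2,4,5,6,7]=10  [3,4,5,6,7]=10
  size 6 → [0,2,3,4,5,7]=6  [0,2,4,5,6,7]=12  [1,2,4,5,6,7]=30  [1,3,4,5,6,7]=30  [2,3,4,5,6,7]=24
  first=0(u) contributes 84
  first=1(a) contributes 42
  first=3(c) contributes 42
|[w]| = 168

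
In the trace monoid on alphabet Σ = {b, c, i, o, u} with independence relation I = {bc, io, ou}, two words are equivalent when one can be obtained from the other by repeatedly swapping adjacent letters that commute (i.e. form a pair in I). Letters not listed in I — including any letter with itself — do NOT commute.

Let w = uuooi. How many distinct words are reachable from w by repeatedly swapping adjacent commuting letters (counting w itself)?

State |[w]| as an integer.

10

#0=u has no predecessor
#1=u depends on [0:u]
#2=o has no predecessor
#3=o depends on [2:o]
#4=i depends on [1:u]
sources: [0:u, 2:o]
N(rest) = Σ N(rest − s) over sources s of rest; N(one piece) = 1:
  size 1 → [3]=1  [4]=1
  size 2 → [1,4]=1  [2,3]=1  [3,4]=2
  size 3 → [0,1,4]=1  [1,3,4]=3  [2,3,4]=3
  first=0(u) contributes 6
  first=2(o) contributes 4
|[w]| = 10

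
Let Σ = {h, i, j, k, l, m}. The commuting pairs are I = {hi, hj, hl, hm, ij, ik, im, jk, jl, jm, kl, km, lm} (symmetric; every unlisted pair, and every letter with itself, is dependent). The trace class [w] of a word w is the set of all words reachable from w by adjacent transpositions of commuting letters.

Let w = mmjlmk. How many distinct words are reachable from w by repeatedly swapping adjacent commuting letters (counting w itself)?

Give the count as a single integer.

piece 0:m — minimal
piece 1:m rests on {0:m}
piece 2:j — minimal
piece 3:l — minimal
piece 4:m rests on {1:m}
piece 5:k — minimal
minimal pieces: {0:m, 2:j, 3:l, 5:k}
ways to finish when only these pieces remain (= sum over removing one remaining piece with nothing left below it):
  1 left: {2}→1  {3}→1  {4}→1  {5}→1
  2 left: {1,4}→1  {2,3}→2  {2,4}→2  {2,5}→2  {3,4}→2  {3,5}→2  {4,5}→2
  3 left: {0,1,4}→1  {1,2,4}→3  {1,3,4}→3  {1,4,5}→3  {2,3,4}→6  {2,3,5}→6  {2,4,5}→6  {3,4,5}→6
  4 left: {0,1,2,4}→4  {0,1,3,4}→4  {0,1,4,5}→4  {1,2,3,4}→12  {1,2,4,5}→12  {1,3,4,5}→12  {2,3,4,5}→24
  placing 0:m first → 60 extensions
  placing 2:j first → 20 extensions
  placing 3:l first → 20 extensions
  placing 5:k first → 20 extensions
total linear extensions = 120

120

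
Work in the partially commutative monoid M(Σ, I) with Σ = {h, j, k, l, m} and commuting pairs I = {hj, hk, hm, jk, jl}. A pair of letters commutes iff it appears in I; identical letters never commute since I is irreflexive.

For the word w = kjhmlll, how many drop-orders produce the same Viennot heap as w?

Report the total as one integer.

#0=k has no predecessor
#1=j has no predecessor
#2=h has no predecessor
#3=m depends on [0:k, 1:j]
#4=l depends on [2:h, 3:m]
#5=l depends on [4:l]
#6=l depends on [5:l]
sources: [0:k, 1:j, 2:h]
N(rest) = Σ N(rest − s) over sources s of rest; N(one piece) = 1:
  size 1 → [6]=1
  size 2 → [5,6]=1
  size 3 → [4,5,6]=1
  size 4 → [2,4,5,6]=1  [3,4,5,6]=1
  size 5 → [0,3,4,5,6]=1  [1,3,4,5,6]=1  [2,3,4,5,6]=2
  first=0(k) contributes 3
  first=1(j) contributes 3
  first=2(h) contributes 2
|[w]| = 8

8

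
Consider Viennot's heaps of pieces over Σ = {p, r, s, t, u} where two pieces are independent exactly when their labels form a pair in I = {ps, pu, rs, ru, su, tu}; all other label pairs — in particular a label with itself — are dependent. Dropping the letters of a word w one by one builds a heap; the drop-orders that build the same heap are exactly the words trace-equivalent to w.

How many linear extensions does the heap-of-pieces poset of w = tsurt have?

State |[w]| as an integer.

0(t) covers ∅
1(s) covers 0:t
2(u) covers ∅
3(r) covers 0:t
4(t) covers 1:s, 3:r
floor of heap: 0:t, 2:u
completions by unplaced set U, small U first (add the entries for U minus each lowest piece of U):
  |U|=1: {2}:1  {4}:1
  |U|=2: {1,4}:1  {2,4}:2  {3,4}:1
  |U|=3: {1,2,4}:3  {1,3,4}:2  {2,3,4}:3
  start at 0(t): 8
  start at 2(u): 2
sum over floor = 10

10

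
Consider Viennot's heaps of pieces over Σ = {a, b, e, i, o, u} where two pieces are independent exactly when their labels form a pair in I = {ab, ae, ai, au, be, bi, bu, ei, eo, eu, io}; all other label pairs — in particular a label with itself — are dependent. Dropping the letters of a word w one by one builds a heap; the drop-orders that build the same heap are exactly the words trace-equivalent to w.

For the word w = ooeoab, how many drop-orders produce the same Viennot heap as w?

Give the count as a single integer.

drop 0:o onto floor
drop 1:o onto {0:o}
drop 2:e onto floor
drop 3:o onto {1:o}
drop 4:a onto {3:o}
drop 5:b onto {3:o}
ground layer = {0:o, 2:e}
drop-orders for the pieces not yet dropped (sum over which currently-grounded one goes next):
  1 to go: {2} 1  {4} 1  {5} 1
  2 to go: {2,4} 2  {2,5} 2  {4,5} 2
  3 to go: {2,4,5} 6  {3,4,5} 2
  4 to go: {1,3,4,5} 2  {2,3,4,5} 8
  if 0:o drops first: 10 orders
  if 2:e drops first: 2 orders
heap linearizations: 12

12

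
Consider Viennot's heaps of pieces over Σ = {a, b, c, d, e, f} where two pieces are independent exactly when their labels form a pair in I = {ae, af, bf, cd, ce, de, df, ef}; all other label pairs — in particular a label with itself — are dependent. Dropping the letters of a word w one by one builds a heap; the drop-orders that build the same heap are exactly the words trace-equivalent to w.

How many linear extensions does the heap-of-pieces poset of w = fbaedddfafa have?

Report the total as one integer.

1155

drop 0:f onto floor
drop 1:b onto floor
drop 2:a onto {1:b}
drop 3:e onto {1:b}
drop 4:d onto {2:a}
drop 5:d onto {4:d}
drop 6:d onto {5:d}
drop 7:f onto {0:f}
drop 8:a onto {6:d}
drop 9:f onto {7:f}
drop 10:a onto {8:a}
ground layer = {0:f, 1:b}
drop-orders for the pieces not yet dropped (sum over which currently-grounded one goes next):
  1 to go: {3} 1  {9} 1  {10} 1
  2 to go: {3,9} 2  {3,10} 2  {7,9} 1  {8,10} 1  {9,10} 2
  3 to go: {0,7,9} 1  {3,7,9} 3  {3,8,10} 3  {3,9,10} 6  {6,8,10} 1  {7,9,10} 3  {8,9,10} 3
  4 to go: {0,3,7,9} 4  {0,7,9,10} 4  {3,6,8,10} 4  {3,7,9,10} 12  {3,8,9,10} 12  {5,6,8,10} 1  {6,8,9,10} 4  {7,8,9,10} 6
  5 to go: {0,3,7,9,10} 20  {0,7,8,9,10} 10  {3,5,6,8,10} 5  {3,6,8,9,10} 20  {3,7,8,9,10} 30  {4,5,6,8,10} 1  {5,6,8,9,10} 5  {6,7,8,9,10} 10
  6 to go: {0,3,7,8,9,10} 60  {0,6,7,8,9,10} 20  {2,4,5,6,8,10} 1  {3,4,5,6,8,10} 6  {3,5,6,8,9,10} 30  {3,6,7,8,9,10} 60  {4,5,6,8,9,10} 6  {5,6,7,8,9,10} 15
  7 to go: {0,3,6,7,8,9,10} 140  {0,5,6,7,8,9,10} 35  {2,3,4,5,6,8,10} 7  {2,4,5,6,8,9,10} 7  {3,4,5,6,8,9,10} 42  {3,5,6,7,8,9,10} 105  {4,5,6,7,8,9,10} 21
  8 to go: {0,3,5,6,7,8,9,10} 280  {0,4,5,6,7,8,9,10} 56  {1,2,3,4,5,6,8,10} 7  {2,3,4,5,6,8,9,10} 56  {2,4,5,6,7,8,9,10} 28  {3,4,5,6,7,8,9,10} 168
  9 to go: {0,2,4,5,6,7,8,9,10} 84  {0,3,4,5,6,7,8,9,10} 504  {1,2,3,4,5,6,8,9,10} 63  {2,3,4,5,6,7,8,9,10} 252
  if 0:f drops first: 315 orders
  if 1:b drops first: 840 orders
heap linearizations: 1155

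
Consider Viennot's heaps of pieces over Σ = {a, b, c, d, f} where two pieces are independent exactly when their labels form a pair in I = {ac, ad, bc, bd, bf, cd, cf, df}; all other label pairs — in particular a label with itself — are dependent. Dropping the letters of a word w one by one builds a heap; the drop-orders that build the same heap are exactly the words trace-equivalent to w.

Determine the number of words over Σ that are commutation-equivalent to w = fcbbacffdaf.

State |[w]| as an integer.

#0=f has no predecessor
#1=c has no predecessor
#2=b has no predecessor
#3=b depends on [2:b]
#4=a depends on [0:f, 3:b]
#5=c depends on [1:c]
#6=f depends on [4:a]
#7=f depends on [6:f]
#8=d has no predecessor
#9=a depends on [7:f]
#10=f depends on [9:a]
sources: [0:f, 1:c, 2:b, 8:d]
N(rest) = Σ N(rest − s) over sources s of rest; N(one piece) = 1:
  size 1 → [5]=1  [8]=1  [10]=1
  size 2 → [1,5]=1  [5,8]=2  [5,10]=2  [8,10]=2  [9,10]=1
  size 3 → [1,5,8]=3  [1,5,10]=3  [5,8,10]=6  [5,9,10]=3  [7,9,10]=1  [8,9,10]=3
  size 4 → [1,5,8,10]=12  [1,5,9,10]=6  [5,7,9,10]=4  [5,8,9,10]=12  [6,7,9,10]=1  [7,8,9,10]=4
  size 5 → [1,5,7,9,10]=10  [1,5,8,9,10]=30  [4,6,7,9,10]=1  [5,6,7,9,10]=5  [5,7,8,9,10]=20  [6,7,8,9,10]=5
  size 6 → [0,4,6,7,9,10]=1  [1,5,6,7,9,10]=15  [1,5,7,8,9,10]=60  [3,4,6,7,9,10]=1  [4,5,6,7,9,10]=6  [4,6,7,8,9,10]=6  [5,6,7,8,9,10]=30
  size 7 → [0,3,4,6,7,9,10]=2  [0,4,5,6,7,9,10]=7  [0,4,6,7,8,9,10]=7  [1,4,5,6,7,9,10]=21  [1,5,6,7,8,9,10]=105  [2,3,4,6,7,9,10]=1  [3,4,5,6,7,9,10]=7  [3,4,6,7,8,9,10]=7  [4,5,6,7,8,9,10]=42
  size 8 → [0,1,4,5,6,7,9,10]=28  [0,2,3,4,6,7,9,10]=3  [0,3,4,5,6,7,9,10]=16  [0,3,4,6,7,8,9,10]=16  [0,4,5,6,7,8,9,10]=56  [1,3,4,5,6,7,9,10]=28  [1,4,5,6,7,8,9,10]=168  [2,3,4,5,6,7,9,10]=8  [2,3,4,6,7,8,9,10]=8  [3,4,5,6,7,8,9,10]=56
  size 9 → [0,1,3,4,5,6,7,9,10]=72  [0,1,4,5,6,7,8,9,10]=252  [0,2,3,4,5,6,7,9,10]=27  [0,2,3,4,6,7,8,9,10]=27  [0,3,4,5,6,7,8,9,10]=144  [1,2,3,4,5,6,7,9,10]=36  [1,3,4,5,6,7,8,9,10]=252  [2,3,4,5,6,7,8,9,10]=72
  first=0(f) contributes 360
  first=1(c) contributes 270
  first=2(b) contributes 720
  first=8(d) contributes 135
|[w]| = 1485

1485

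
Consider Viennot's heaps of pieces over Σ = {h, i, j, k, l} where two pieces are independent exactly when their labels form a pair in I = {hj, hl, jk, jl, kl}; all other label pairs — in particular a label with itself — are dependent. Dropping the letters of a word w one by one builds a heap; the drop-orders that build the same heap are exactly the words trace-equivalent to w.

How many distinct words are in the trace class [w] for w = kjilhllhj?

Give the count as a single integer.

120

drop 0:k onto floor
drop 1:j onto floor
drop 2:i onto {0:k, 1:j}
drop 3:l onto {2:i}
drop 4:h onto {2:i}
drop 5:l onto {3:l}
drop 6:l onto {5:l}
drop 7:h onto {4:h}
drop 8:j onto {2:i}
ground layer = {0:k, 1:j}
drop-orders for the pieces not yet dropped (sum over which currently-grounded one goes next):
  1 to go: {6} 1  {7} 1  {8} 1
  2 to go: {4,7} 1  {5,6} 1  {6,7} 2  {6,8} 2  {7,8} 2
  3 to go: {3,5,6} 1  {4,6,7} 3  {4,7,8} 3  {5,6,7} 3  {5,6,8} 3  {6,7,8} 6
  4 to go: {3,5,6,7} 4  {3,5,6,8} 4  {4,5,6,7} 6  {4,6,7,8} 12  {5,6,7,8} 12
  5 to go: {3,4,5,6,7} 10  {3,5,6,7,8} 20  {4,5,6,7,8} 30
  6 to go: {3,4,5,6,7,8} 60
  7 to go: {2,3,4,5,6,7,8} 60
  if 0:k drops first: 60 orders
  if 1:j drops first: 60 orders
heap linearizations: 120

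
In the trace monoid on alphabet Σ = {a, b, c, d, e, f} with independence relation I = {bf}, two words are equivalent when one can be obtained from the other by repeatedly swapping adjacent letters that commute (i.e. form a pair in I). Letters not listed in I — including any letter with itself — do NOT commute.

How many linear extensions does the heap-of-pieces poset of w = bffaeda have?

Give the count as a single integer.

3

0(b) covers ∅
1(f) covers ∅
2(f) covers 1:f
3(a) covers 0:b, 2:f
4(e) covers 3:a
5(d) covers 4:e
6(a) covers 5:d
floor of heap: 0:b, 1:f
completions by unplaced set U, small U first (add the entries for U minus each lowest piece of U):
  |U|=1: {6}:1
  |U|=2: {5,6}:1
  |U|=3: {4,5,6}:1
  |U|=4: {3,4,5,6}:1
  |U|=5: {0,3,4,5,6}:1  {2,3,4,5,6}:1
  start at 0(b): 1
  start at 1(f): 2
sum over floor = 3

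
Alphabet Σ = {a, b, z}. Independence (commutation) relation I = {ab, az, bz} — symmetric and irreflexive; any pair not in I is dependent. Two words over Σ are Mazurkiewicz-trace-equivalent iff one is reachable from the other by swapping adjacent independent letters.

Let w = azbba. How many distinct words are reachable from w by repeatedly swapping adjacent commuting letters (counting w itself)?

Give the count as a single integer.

30

piece 0:a — minimal
piece 1:z — minimal
piece 2:b — minimal
piece 3:b rests on {2:b}
piece 4:a rests on {0:a}
minimal pieces: {0:a, 1:z, 2:b}
ways to finish when only these pieces remain (= sum over removing one remaining piece with nothing left below it):
  1 left: {1}→1  {3}→1  {4}→1
  2 left: {0,4}→1  {1,3}→2  {1,4}→2  {2,3}→1  {3,4}→2
  3 left: {0,1,4}→3  {0,3,4}→3  {1,2,3}→3  {1,3,4}→6  {2,3,4}→3
  placing 0:a first → 12 extensions
  placing 1:z first → 6 extensions
  placing 2:b first → 12 extensions
total linear extensions = 30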